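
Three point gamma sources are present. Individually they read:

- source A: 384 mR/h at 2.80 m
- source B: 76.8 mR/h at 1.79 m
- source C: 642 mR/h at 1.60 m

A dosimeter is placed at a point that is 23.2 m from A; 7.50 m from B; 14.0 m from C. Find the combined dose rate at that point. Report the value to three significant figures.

Each source contributes Iᵢ·(dᵢ/rᵢ)²; contributions add.
A: 384 × (2.80/23.2)² = 5.593 mR/h
B: 76.8 × (1.79/7.50)² = 4.375 mR/h
C: 642 × (1.60/14.0)² = 8.385 mR/h
Total = 5.593 + 4.375 + 8.385 = 18.35 mR/h.

18.4 mR/h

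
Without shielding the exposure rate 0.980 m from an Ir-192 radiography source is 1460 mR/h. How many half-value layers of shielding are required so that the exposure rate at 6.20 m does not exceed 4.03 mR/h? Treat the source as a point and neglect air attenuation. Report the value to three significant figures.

At 6.20 m, distance alone gives (0.980/6.20)² = 0.02498, so 1460 × 0.02498 = 36.47 mR/h.
Further attenuation needed: 36.47/4.03 = 9.050.
n = log₂(9.050) = 3.178 half-value layers.

3.18 half-value layers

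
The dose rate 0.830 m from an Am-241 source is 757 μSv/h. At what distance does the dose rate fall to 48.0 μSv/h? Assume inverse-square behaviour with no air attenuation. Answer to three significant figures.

By the inverse-square law, d₂ = d₁·√(I₁/I₂).
I₁/I₂ = 757/48.0 = 15.77, so d₂ = 0.830 × √15.77 = 3.296 m.

3.30 m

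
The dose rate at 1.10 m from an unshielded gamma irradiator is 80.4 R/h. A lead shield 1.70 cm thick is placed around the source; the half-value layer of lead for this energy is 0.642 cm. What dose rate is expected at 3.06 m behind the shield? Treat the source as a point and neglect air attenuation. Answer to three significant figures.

1.66 R/h

Distance alone: 80.4 × (1.10/3.06)² = 80.4 × 0.1292 = 10.39 R/h.
Shield: 1.70/0.642 = 2.648 half-value layers → attenuation 2^(−2.648) = 0.1595.
Combined: 10.39 × 0.1595 = 1.657 R/h.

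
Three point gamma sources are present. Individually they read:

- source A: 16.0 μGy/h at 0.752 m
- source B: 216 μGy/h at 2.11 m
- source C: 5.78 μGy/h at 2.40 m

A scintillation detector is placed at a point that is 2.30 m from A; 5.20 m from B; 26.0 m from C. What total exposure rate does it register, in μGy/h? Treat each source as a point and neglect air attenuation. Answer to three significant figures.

By superposition, sum each source's inverse-square contribution:
A: 16.0 × (0.752/2.30)² = 1.710 μGy/h
B: 216 × (2.11/5.20)² = 35.56 μGy/h
C: 5.78 × (2.40/26.0)² = 0.04925 μGy/h
Total = 1.710 + 35.56 + 0.04925 = 37.32 μGy/h.

37.3 μGy/h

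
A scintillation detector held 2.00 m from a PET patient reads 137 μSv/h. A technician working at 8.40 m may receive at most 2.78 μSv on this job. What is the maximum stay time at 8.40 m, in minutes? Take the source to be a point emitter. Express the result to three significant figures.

By the inverse-square law, rate at 8.40 m:
(2.00/8.40)² = 0.05669, so 137 × 0.05669 = 7.767 μSv/h.
Stay time = 2.78 μSv ÷ 7.767 μSv/h = 0.3579 h = 21.47 min.

21.5 min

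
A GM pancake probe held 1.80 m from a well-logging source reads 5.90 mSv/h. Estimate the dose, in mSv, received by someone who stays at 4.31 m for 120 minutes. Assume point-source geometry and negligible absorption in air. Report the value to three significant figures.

2.06 mSv

Applying the 1/r² law, rate at 4.31 m:
(1.80/4.31)² = 0.1744, so 5.90 × 0.1744 = 1.029 mSv/h.
Dose = rate × time = 1.029 mSv/h × 2.000 h = 2.058 mSv.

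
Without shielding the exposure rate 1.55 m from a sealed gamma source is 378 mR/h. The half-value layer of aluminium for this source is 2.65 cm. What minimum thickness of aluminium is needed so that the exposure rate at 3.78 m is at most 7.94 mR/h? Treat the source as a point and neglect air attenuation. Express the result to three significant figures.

At 3.78 m, distance alone gives 378 × (1.55/3.78)² = 378 × 0.1681 = 63.54 mR/h.
Further attenuation needed: 63.54/7.94 = 8.003.
n = log₂(8.003) = 3.001 half-value layers.
Thickness = 3.001 × 2.65 cm = 7.953 cm.

7.95 cm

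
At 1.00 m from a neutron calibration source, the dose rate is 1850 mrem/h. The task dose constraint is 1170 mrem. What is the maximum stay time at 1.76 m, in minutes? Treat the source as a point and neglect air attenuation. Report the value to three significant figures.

Applying the 1/r² law, rate at 1.76 m:
(1.00/1.76)² = 0.3228, so 1850 × 0.3228 = 597.2 mrem/h.
Stay time = 1170 mrem ÷ 597.2 mrem/h = 1.959 h = 117.5 min.

118 min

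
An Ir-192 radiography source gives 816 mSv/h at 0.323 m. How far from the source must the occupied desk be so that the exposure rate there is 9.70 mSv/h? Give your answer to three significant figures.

2.96 m

Intensity scales as (d₁/d₂)², so d₂ = d₁·√(I₁/I₂).
I₁/I₂ = 816/9.70 = 84.12, so d₂ = 0.323 × √84.12 = 2.962 m.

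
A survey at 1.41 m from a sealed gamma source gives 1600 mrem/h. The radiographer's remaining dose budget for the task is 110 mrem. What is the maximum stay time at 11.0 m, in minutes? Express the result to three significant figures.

251 min

Since intensity falls as 1/r², rate at 11.0 m:
(1.41/11.0)² = 0.01643, so 1600 × 0.01643 = 26.29 mrem/h.
Stay time = 110 mrem ÷ 26.29 mrem/h = 4.184 h = 251.0 min.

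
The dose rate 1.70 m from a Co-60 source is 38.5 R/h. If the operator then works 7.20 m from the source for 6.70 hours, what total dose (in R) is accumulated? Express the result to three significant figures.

14.4 R

Using I₁d₁² = I₂d₂², rate at 7.20 m:
38.5 × (1.70/7.20)² = 38.5 × 0.05575 = 2.146 R/h.
Dose = rate × time = 2.146 R/h × 6.700 h = 14.38 R.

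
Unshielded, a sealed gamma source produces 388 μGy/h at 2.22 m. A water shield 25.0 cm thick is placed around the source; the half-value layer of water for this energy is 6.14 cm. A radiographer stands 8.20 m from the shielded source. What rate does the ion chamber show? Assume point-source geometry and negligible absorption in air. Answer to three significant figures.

Distance alone: 388 × (2.22/8.20)² = 388 × 0.07330 = 28.44 μGy/h.
Shield: 25.0/6.14 = 4.072 half-value layers → attenuation 2^(−4.072) = 0.05946.
Combined: 28.44 × 0.05946 = 1.691 μGy/h.

1.69 μGy/h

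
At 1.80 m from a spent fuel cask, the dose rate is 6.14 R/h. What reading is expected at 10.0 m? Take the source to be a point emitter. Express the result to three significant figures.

Using I₁d₁² = I₂d₂², the rate at 10.0 m is
(1.80/10.0)² = 0.03240, so 6.14 × 0.03240 = 0.1989 R/h.

0.199 R/h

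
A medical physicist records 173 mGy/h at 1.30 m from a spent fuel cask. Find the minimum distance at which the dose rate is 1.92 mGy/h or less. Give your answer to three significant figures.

Since intensity falls as 1/r², d₂ = d₁·√(I₁/I₂).
I₁/I₂ = 173/1.92 = 90.10, so d₂ = 1.30 × √90.10 = 12.34 m.

12.3 m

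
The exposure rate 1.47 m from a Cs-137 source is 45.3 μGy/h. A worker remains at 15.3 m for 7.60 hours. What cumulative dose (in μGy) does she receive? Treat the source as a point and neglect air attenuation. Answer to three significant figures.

Applying the 1/r² law, rate at 15.3 m:
45.3 × (1.47/15.3)² = 45.3 × 0.009231 = 0.4182 μGy/h.
Dose = rate × time = 0.4182 μGy/h × 7.600 h = 3.178 μGy.

3.18 μGy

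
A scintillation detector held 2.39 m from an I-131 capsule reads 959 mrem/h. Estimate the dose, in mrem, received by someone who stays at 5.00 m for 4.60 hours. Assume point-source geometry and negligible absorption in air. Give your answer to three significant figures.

Applying the 1/r² law, rate at 5.00 m:
959 × (2.39/5.00)² = 959 × 0.2285 = 219.1 mrem/h.
Dose = rate × time = 219.1 mrem/h × 4.600 h = 1008 mrem.

1010 mrem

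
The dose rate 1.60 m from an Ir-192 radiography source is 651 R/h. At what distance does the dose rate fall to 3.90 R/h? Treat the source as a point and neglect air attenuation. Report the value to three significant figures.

20.7 m

Intensity scales as (d₁/d₂)², so d₂ = d₁·√(I₁/I₂).
I₁/I₂ = 651/3.90 = 166.9, so d₂ = 1.60 × √166.9 = 20.67 m.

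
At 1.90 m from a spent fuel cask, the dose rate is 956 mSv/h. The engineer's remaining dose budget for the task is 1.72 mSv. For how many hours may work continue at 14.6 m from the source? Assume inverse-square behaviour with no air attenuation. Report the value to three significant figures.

By the inverse-square law, rate at 14.6 m:
(1.90/14.6)² = 0.01694, so 956 × 0.01694 = 16.19 mSv/h.
Stay time = 1.72 mSv ÷ 16.19 mSv/h = 0.1062 h.

0.106 h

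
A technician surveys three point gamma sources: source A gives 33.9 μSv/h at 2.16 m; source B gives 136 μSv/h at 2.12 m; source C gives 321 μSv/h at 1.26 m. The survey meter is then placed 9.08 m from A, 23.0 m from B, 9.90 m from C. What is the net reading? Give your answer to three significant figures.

8.27 μSv/h

Each source contributes Iᵢ·(dᵢ/rᵢ)²; contributions add.
A: 33.9 × (2.16/9.08)² = 1.918 μSv/h
B: 136 × (2.12/23.0)² = 1.155 μSv/h
C: 321 × (1.26/9.90)² = 5.200 μSv/h
Total = 1.918 + 1.155 + 5.200 = 8.273 μSv/h.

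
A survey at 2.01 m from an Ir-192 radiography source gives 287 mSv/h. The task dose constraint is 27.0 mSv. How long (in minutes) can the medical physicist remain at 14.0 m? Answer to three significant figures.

274 min

Since intensity falls as 1/r², rate at 14.0 m:
(2.01/14.0)² = 0.02061, so 287 × 0.02061 = 5.915 mSv/h.
Stay time = 27.0 mSv ÷ 5.915 mSv/h = 4.565 h = 273.9 min.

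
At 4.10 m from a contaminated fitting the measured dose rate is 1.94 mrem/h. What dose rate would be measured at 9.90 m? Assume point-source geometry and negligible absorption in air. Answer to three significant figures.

0.333 mrem/h

Since intensity falls as 1/r², scaling from 4.10 m to 9.90 m:
(4.10/9.90)² = 0.1715, so 1.94 × 0.1715 = 0.3327 mrem/h.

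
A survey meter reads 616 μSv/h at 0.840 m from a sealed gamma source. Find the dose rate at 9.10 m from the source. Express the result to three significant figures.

5.25 μSv/h

By the inverse-square law, the rate at 9.10 m is
(0.840/9.10)² = 0.008521, so 616 × 0.008521 = 5.249 μSv/h.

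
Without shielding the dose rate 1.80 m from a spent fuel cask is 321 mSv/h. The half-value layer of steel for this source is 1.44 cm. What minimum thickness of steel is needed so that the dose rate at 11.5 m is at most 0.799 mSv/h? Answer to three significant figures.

At 11.5 m, distance alone gives (1.80/11.5)² = 0.02450, so 321 × 0.02450 = 7.865 mSv/h.
Further attenuation needed: 7.865/0.799 = 9.844.
n = log₂(9.844) = 3.299 half-value layers.
Thickness = 3.299 × 1.44 cm = 4.751 cm.

4.75 cm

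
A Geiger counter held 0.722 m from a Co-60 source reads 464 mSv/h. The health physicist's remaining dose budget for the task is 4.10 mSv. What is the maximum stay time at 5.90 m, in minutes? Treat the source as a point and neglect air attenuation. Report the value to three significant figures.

Applying the 1/r² law, rate at 5.90 m:
464 × (0.722/5.90)² = 464 × 0.01498 = 6.951 mSv/h.
Stay time = 4.10 mSv ÷ 6.951 mSv/h = 0.5898 h = 35.39 min.

35.4 min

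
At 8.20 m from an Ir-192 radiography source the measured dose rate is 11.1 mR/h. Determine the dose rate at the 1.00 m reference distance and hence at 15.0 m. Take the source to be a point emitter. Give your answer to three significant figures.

Using I₁d₁² = I₂d₂²,
At 1.00 m: 11.1 × (8.20/1.00)² = 11.1 × 67.24 = 746.4 mR/h
At 15.0 m: 746.4 × (1.00/15.0)² = 746.4 × 0.004444 = 3.317 mR/h.

746 mR/h; 3.32 mR/h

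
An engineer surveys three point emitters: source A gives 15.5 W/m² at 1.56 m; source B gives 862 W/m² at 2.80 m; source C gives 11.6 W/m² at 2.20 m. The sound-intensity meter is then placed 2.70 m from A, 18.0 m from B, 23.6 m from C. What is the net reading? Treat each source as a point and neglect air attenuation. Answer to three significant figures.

By superposition, sum each source's inverse-square contribution:
A: 15.5 × (1.56/2.70)² = 5.174 W/m²
B: 862 × (2.80/18.0)² = 20.86 W/m²
C: 11.6 × (2.20/23.6)² = 0.1008 W/m²
Total = 5.174 + 20.86 + 0.1008 = 26.13 W/m².

26.1 W/m²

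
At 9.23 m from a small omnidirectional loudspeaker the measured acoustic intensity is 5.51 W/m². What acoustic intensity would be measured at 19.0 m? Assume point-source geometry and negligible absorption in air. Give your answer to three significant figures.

1.30 W/m²

Using I₁d₁² = I₂d₂², scaling from 9.23 m to 19.0 m:
5.51 × (9.23/19.0)² = 5.51 × 0.2360 = 1.300 W/m².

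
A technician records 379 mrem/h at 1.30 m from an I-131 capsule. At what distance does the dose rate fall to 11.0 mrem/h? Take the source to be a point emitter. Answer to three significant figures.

Applying the 1/r² law, d₂ = d₁·√(I₁/I₂).
I₁/I₂ = 379/11.0 = 34.45, so d₂ = 1.30 × √34.45 = 7.630 m.

7.63 m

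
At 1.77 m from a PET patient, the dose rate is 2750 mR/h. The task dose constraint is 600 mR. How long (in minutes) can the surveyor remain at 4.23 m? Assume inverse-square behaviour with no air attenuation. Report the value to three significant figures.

Using I₁d₁² = I₂d₂², rate at 4.23 m:
(1.77/4.23)² = 0.1751, so 2750 × 0.1751 = 481.5 mR/h.
Stay time = 600 mR ÷ 481.5 mR/h = 1.246 h = 74.76 min.

74.8 min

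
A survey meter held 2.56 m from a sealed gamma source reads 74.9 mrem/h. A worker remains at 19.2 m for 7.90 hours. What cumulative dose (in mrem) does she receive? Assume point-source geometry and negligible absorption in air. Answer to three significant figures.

Using I₁d₁² = I₂d₂², rate at 19.2 m:
74.9 × (2.56/19.2)² = 74.9 × 0.01778 = 1.332 mrem/h.
Dose = rate × time = 1.332 mrem/h × 7.900 h = 10.52 mrem.

10.5 mrem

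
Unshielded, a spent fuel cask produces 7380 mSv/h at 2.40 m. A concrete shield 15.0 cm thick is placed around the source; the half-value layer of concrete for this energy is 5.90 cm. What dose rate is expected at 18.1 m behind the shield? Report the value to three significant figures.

22.3 mSv/h

Distance alone: (2.40/18.1)² = 0.01758, so 7380 × 0.01758 = 129.7 mSv/h.
Shield: 15.0/5.90 = 2.542 half-value layers → attenuation 2^(−2.542) = 0.1717.
Combined: 129.7 × 0.1717 = 22.27 mSv/h.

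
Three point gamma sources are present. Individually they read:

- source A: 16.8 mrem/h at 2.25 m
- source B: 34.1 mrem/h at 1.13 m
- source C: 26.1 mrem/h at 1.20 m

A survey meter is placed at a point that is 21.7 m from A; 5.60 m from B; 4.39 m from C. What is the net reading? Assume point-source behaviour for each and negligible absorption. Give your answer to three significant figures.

By superposition, sum each source's inverse-square contribution:
A: 16.8 × (2.25/21.7)² = 0.1806 mrem/h
B: 34.1 × (1.13/5.60)² = 1.388 mrem/h
C: 26.1 × (1.20/4.39)² = 1.950 mrem/h
Total = 0.1806 + 1.388 + 1.950 = 3.519 mrem/h.

3.52 mrem/h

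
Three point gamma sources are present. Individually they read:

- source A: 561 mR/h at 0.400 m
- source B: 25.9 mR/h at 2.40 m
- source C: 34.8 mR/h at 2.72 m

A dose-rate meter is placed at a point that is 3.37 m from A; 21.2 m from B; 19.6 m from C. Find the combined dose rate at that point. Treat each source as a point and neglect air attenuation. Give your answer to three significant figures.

8.91 mR/h

By superposition, sum each source's inverse-square contribution:
A: 561 × (0.400/3.37)² = 7.904 mR/h
B: 25.9 × (2.40/21.2)² = 0.3319 mR/h
C: 34.8 × (2.72/19.6)² = 0.6702 mR/h
Total = 7.904 + 0.3319 + 0.6702 = 8.906 mR/h.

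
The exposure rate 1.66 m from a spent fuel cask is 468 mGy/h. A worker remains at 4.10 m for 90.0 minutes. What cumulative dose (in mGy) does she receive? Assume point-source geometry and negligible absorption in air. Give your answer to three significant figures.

Applying the 1/r² law, rate at 4.10 m:
(1.66/4.10)² = 0.1639, so 468 × 0.1639 = 76.71 mGy/h.
Dose = rate × time = 76.71 mGy/h × 1.500 h = 115.1 mGy.

115 mGy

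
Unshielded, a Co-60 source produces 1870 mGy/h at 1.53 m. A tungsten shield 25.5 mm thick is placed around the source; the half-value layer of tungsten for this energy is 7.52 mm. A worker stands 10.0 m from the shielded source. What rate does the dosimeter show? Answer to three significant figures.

4.17 mGy/h

Distance alone: 1870 × (1.53/10.0)² = 1870 × 0.02341 = 43.78 mGy/h.
Shield: 25.5/7.52 = 3.391 half-value layers → attenuation 2^(−3.391) = 0.09533.
Combined: 43.78 × 0.09533 = 4.174 mGy/h.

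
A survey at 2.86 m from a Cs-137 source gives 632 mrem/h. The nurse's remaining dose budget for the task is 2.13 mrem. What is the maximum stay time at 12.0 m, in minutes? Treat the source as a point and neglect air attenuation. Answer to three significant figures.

Applying the 1/r² law, rate at 12.0 m:
(2.86/12.0)² = 0.05680, so 632 × 0.05680 = 35.90 mrem/h.
Stay time = 2.13 mrem ÷ 35.90 mrem/h = 0.05933 h = 3.560 min.

3.56 min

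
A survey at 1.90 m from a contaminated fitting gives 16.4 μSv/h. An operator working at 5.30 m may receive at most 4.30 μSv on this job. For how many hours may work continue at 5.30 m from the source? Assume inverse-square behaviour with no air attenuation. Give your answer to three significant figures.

2.04 h

Applying the 1/r² law, rate at 5.30 m:
(1.90/5.30)² = 0.1285, so 16.4 × 0.1285 = 2.107 μSv/h.
Stay time = 4.30 μSv ÷ 2.107 μSv/h = 2.041 h.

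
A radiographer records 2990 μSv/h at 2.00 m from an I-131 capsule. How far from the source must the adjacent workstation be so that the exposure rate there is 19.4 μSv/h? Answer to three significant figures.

24.8 m

Applying the 1/r² law, d₂ = d₁·√(I₁/I₂).
I₁/I₂ = 2990/19.4 = 154.1, so d₂ = 2.00 × √154.1 = 24.83 m.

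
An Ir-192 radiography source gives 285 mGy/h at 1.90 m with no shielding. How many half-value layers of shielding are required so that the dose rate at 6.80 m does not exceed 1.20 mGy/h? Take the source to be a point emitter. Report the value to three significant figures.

4.21 half-value layers

At 6.80 m, distance alone gives 285 × (1.90/6.80)² = 285 × 0.07807 = 22.25 mGy/h.
Further attenuation needed: 22.25/1.20 = 18.54.
n = log₂(18.54) = 4.213 half-value layers.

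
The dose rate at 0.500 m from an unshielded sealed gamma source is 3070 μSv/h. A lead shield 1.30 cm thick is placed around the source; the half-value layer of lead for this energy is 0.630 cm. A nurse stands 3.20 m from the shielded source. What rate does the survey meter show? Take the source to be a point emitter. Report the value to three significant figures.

Distance alone: 3070 × (0.500/3.20)² = 3070 × 0.02441 = 74.94 μSv/h.
Shield: 1.30/0.630 = 2.063 half-value layers → attenuation 2^(−2.063) = 0.2393.
Combined: 74.94 × 0.2393 = 17.93 μSv/h.

17.9 μSv/h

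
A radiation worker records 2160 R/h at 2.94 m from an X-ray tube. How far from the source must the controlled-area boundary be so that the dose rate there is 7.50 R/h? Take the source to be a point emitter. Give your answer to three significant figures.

49.9 m

Since intensity falls as 1/r², d₂ = d₁·√(I₁/I₂).
I₁/I₂ = 2160/7.50 = 288.0, so d₂ = 2.94 × √288.0 = 49.89 m.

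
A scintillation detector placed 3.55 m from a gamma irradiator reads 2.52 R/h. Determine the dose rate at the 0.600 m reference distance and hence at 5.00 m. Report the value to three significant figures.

Using I₁d₁² = I₂d₂²,
At 0.600 m: 2.52 × (3.55/0.600)² = 2.52 × 35.01 = 88.23 R/h
At 5.00 m: (0.600/5.00)² = 0.01440, so 88.23 × 0.01440 = 1.271 R/h.

88.2 R/h; 1.27 R/h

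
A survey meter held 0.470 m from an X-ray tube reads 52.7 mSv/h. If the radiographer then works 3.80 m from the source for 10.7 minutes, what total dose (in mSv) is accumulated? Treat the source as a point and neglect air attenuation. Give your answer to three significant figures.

By the inverse-square law, rate at 3.80 m:
(0.470/3.80)² = 0.01530, so 52.7 × 0.01530 = 0.8063 mSv/h.
Dose = rate × time = 0.8063 mSv/h × 0.1783 h = 0.1438 mSv.

0.144 mSv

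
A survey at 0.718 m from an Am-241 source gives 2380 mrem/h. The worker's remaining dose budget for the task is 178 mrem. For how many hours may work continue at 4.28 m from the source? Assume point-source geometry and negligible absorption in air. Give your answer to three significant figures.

Using I₁d₁² = I₂d₂², rate at 4.28 m:
2380 × (0.718/4.28)² = 2380 × 0.02814 = 66.97 mrem/h.
Stay time = 178 mrem ÷ 66.97 mrem/h = 2.658 h.

2.66 h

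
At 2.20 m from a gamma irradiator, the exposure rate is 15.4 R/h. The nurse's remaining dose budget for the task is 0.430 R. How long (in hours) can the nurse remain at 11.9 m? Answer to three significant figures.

0.817 h

Using I₁d₁² = I₂d₂², rate at 11.9 m:
(2.20/11.9)² = 0.03418, so 15.4 × 0.03418 = 0.5264 R/h.
Stay time = 0.430 R ÷ 0.5264 R/h = 0.8169 h.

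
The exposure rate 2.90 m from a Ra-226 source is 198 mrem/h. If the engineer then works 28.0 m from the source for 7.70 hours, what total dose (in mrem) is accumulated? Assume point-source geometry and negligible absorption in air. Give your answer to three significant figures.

16.4 mrem

Applying the 1/r² law, rate at 28.0 m:
(2.90/28.0)² = 0.01073, so 198 × 0.01073 = 2.125 mrem/h.
Dose = rate × time = 2.125 mrem/h × 7.700 h = 16.36 mrem.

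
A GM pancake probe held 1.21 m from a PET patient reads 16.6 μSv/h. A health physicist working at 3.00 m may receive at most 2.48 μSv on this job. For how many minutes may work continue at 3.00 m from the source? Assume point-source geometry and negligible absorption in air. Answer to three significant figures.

Applying the 1/r² law, rate at 3.00 m:
(1.21/3.00)² = 0.1627, so 16.6 × 0.1627 = 2.701 μSv/h.
Stay time = 2.48 μSv ÷ 2.701 μSv/h = 0.9182 h = 55.09 min.

55.1 min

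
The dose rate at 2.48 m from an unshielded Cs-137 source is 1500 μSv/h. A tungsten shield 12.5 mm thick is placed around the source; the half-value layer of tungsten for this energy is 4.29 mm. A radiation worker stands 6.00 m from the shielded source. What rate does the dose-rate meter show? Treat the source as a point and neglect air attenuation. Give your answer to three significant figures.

34.0 μSv/h

Distance alone: 1500 × (2.48/6.00)² = 1500 × 0.1708 = 256.2 μSv/h.
Shield: 12.5/4.29 = 2.914 half-value layers → attenuation 2^(−2.914) = 0.1327.
Combined: 256.2 × 0.1327 = 34.00 μSv/h.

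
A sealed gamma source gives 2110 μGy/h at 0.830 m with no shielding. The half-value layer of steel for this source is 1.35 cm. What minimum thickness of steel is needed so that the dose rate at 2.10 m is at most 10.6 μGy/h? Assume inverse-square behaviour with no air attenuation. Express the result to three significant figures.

At 2.10 m, distance alone gives (0.830/2.10)² = 0.1562, so 2110 × 0.1562 = 329.6 μGy/h.
Further attenuation needed: 329.6/10.6 = 31.09.
n = log₂(31.09) = 4.958 half-value layers.
Thickness = 4.958 × 1.35 cm = 6.693 cm.

6.69 cm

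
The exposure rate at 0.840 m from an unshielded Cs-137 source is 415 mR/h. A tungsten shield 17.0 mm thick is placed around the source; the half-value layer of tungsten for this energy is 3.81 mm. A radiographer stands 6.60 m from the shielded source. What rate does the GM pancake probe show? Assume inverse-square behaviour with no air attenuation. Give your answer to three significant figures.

0.305 mR/h

Distance alone: (0.840/6.60)² = 0.01620, so 415 × 0.01620 = 6.723 mR/h.
Shield: 17.0/3.81 = 4.462 half-value layers → attenuation 2^(−4.462) = 0.04537.
Combined: 6.723 × 0.04537 = 0.3050 mR/h.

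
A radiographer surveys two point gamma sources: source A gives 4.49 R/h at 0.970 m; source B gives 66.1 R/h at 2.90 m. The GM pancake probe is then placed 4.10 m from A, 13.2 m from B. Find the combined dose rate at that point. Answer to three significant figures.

3.44 R/h

Each source contributes Iᵢ·(dᵢ/rᵢ)²; contributions add.
A: 4.49 × (0.970/4.10)² = 0.2513 R/h
B: 66.1 × (2.90/13.2)² = 3.190 R/h
Total = 0.2513 + 3.190 = 3.441 R/h.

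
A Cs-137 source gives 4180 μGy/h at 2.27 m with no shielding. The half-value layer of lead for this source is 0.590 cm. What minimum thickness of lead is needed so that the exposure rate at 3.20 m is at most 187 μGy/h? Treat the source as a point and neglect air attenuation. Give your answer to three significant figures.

2.06 cm

At 3.20 m, distance alone gives 4180 × (2.27/3.20)² = 4180 × 0.5032 = 2103 μGy/h.
Further attenuation needed: 2103/187 = 11.25.
n = log₂(11.25) = 3.492 half-value layers.
Thickness = 3.492 × 0.590 cm = 2.060 cm.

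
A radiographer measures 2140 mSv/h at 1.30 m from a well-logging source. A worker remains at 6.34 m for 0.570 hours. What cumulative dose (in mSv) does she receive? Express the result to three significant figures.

Since intensity falls as 1/r², rate at 6.34 m:
2140 × (1.30/6.34)² = 2140 × 0.04204 = 89.97 mSv/h.
Dose = rate × time = 89.97 mSv/h × 0.5700 h = 51.28 mSv.

51.3 mSv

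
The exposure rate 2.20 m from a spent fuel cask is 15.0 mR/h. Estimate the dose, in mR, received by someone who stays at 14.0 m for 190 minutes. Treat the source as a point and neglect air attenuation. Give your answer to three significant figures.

1.17 mR

Using I₁d₁² = I₂d₂², rate at 14.0 m:
15.0 × (2.20/14.0)² = 15.0 × 0.02469 = 0.3704 mR/h.
Dose = rate × time = 0.3704 mR/h × 3.167 h = 1.173 mR.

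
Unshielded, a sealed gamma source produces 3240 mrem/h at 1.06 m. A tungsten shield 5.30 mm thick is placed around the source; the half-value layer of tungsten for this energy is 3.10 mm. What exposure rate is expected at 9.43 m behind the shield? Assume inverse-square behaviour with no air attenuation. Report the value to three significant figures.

Distance alone: (1.06/9.43)² = 0.01264, so 3240 × 0.01264 = 40.95 mrem/h.
Shield: 5.30/3.10 = 1.710 half-value layers → attenuation 2^(−1.710) = 0.3057.
Combined: 40.95 × 0.3057 = 12.52 mrem/h.

12.5 mrem/h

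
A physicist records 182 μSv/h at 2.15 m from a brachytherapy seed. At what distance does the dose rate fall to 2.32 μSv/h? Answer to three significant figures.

Using I₁d₁² = I₂d₂², d₂ = d₁·√(I₁/I₂).
I₁/I₂ = 182/2.32 = 78.45, so d₂ = 2.15 × √78.45 = 19.04 m.

19.0 m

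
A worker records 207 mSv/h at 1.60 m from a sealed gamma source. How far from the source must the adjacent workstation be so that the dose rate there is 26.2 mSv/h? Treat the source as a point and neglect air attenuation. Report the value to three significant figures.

4.50 m

Using I₁d₁² = I₂d₂², d₂ = d₁·√(I₁/I₂).
I₁/I₂ = 207/26.2 = 7.901, so d₂ = 1.60 × √7.901 = 4.497 m.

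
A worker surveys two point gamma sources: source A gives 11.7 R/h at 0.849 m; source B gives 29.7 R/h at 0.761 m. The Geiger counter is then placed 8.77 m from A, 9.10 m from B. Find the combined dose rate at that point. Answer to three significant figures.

By superposition, sum each source's inverse-square contribution:
A: 11.7 × (0.849/8.77)² = 0.1096 R/h
B: 29.7 × (0.761/9.10)² = 0.2077 R/h
Total = 0.1096 + 0.2077 = 0.3173 R/h.

0.317 R/h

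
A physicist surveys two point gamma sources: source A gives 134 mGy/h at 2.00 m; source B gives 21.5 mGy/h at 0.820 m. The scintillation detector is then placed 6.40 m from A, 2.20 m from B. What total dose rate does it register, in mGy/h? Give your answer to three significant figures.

By superposition, sum each source's inverse-square contribution:
A: 134 × (2.00/6.40)² = 13.09 mGy/h
B: 21.5 × (0.820/2.20)² = 2.987 mGy/h
Total = 13.09 + 2.987 = 16.08 mGy/h.

16.1 mGy/h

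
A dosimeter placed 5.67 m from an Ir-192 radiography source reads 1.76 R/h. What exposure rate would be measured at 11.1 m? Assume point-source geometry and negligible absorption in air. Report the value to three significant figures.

0.459 R/h

Applying the 1/r² law, scaling from 5.67 m to 11.1 m:
(5.67/11.1)² = 0.2609, so 1.76 × 0.2609 = 0.4592 R/h.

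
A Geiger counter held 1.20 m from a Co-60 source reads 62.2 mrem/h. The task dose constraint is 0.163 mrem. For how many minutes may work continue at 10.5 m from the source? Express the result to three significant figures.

12.0 min

Intensity scales as (d₁/d₂)², so rate at 10.5 m:
62.2 × (1.20/10.5)² = 62.2 × 0.01306 = 0.8123 mrem/h.
Stay time = 0.163 mrem ÷ 0.8123 mrem/h = 0.2007 h = 12.04 min.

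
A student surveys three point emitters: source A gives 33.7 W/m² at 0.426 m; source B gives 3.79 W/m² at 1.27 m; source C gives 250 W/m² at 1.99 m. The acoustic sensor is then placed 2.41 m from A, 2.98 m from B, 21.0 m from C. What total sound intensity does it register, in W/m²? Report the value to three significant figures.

By superposition, sum each source's inverse-square contribution:
A: 33.7 × (0.426/2.41)² = 1.053 W/m²
B: 3.79 × (1.27/2.98)² = 0.6884 W/m²
C: 250 × (1.99/21.0)² = 2.245 W/m²
Total = 1.053 + 0.6884 + 2.245 = 3.986 W/m².

3.99 W/m²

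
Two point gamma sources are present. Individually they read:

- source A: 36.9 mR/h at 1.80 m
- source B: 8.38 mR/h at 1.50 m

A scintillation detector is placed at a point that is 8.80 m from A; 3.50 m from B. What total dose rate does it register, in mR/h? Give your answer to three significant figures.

3.08 mR/h

By superposition, sum each source's inverse-square contribution:
A: 36.9 × (1.80/8.80)² = 1.544 mR/h
B: 8.38 × (1.50/3.50)² = 1.539 mR/h
Total = 1.544 + 1.539 = 3.083 mR/h.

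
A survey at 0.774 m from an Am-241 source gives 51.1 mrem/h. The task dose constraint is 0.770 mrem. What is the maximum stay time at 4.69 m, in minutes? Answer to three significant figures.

33.2 min

By the inverse-square law, rate at 4.69 m:
51.1 × (0.774/4.69)² = 51.1 × 0.02724 = 1.392 mrem/h.
Stay time = 0.770 mrem ÷ 1.392 mrem/h = 0.5532 h = 33.19 min.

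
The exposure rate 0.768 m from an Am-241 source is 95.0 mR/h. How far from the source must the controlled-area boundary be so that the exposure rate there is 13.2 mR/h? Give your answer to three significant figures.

Using I₁d₁² = I₂d₂², d₂ = d₁·√(I₁/I₂).
I₁/I₂ = 95.0/13.2 = 7.197, so d₂ = 0.768 × √7.197 = 2.060 m.

2.06 m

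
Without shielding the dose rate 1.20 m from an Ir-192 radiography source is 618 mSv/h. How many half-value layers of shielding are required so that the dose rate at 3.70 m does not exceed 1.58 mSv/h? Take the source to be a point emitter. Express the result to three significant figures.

5.36 half-value layers

At 3.70 m, distance alone gives 618 × (1.20/3.70)² = 618 × 0.1052 = 65.01 mSv/h.
Further attenuation needed: 65.01/1.58 = 41.15.
n = log₂(41.15) = 5.363 half-value layers.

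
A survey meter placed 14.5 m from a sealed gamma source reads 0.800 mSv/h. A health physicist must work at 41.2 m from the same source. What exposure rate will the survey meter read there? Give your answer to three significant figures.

0.0991 mSv/h

Since intensity falls as 1/r², scaling from 14.5 m to 41.2 m:
(14.5/41.2)² = 0.1239, so 0.800 × 0.1239 = 0.09912 mSv/h.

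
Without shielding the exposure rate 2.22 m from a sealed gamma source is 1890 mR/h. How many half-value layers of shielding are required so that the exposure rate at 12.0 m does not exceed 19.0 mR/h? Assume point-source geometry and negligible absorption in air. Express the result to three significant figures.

At 12.0 m, distance alone gives (2.22/12.0)² = 0.03423, so 1890 × 0.03423 = 64.69 mR/h.
Further attenuation needed: 64.69/19.0 = 3.405.
n = log₂(3.405) = 1.768 half-value layers.

1.77 half-value layers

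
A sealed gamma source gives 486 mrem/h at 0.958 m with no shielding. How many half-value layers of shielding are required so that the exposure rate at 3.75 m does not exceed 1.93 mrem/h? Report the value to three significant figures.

4.04 half-value layers

At 3.75 m, distance alone gives (0.958/3.75)² = 0.06526, so 486 × 0.06526 = 31.72 mrem/h.
Further attenuation needed: 31.72/1.93 = 16.44.
n = log₂(16.44) = 4.039 half-value layers.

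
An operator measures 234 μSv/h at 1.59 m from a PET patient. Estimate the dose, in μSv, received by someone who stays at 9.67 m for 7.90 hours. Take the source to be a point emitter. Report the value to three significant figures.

50.0 μSv

Using I₁d₁² = I₂d₂², rate at 9.67 m:
234 × (1.59/9.67)² = 234 × 0.02704 = 6.327 μSv/h.
Dose = rate × time = 6.327 μSv/h × 7.900 h = 49.98 μSv.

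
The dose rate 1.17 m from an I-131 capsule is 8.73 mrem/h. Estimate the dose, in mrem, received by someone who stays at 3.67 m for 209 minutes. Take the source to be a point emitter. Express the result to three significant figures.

3.09 mrem

By the inverse-square law, rate at 3.67 m:
8.73 × (1.17/3.67)² = 8.73 × 0.1016 = 0.8870 mrem/h.
Dose = rate × time = 0.8870 mrem/h × 3.483 h = 3.089 mrem.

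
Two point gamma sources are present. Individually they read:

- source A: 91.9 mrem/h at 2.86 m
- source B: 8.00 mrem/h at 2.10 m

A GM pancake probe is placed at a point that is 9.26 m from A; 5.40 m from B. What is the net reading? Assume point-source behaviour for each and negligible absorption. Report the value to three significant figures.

9.98 mrem/h

Each source contributes Iᵢ·(dᵢ/rᵢ)²; contributions add.
A: 91.9 × (2.86/9.26)² = 8.766 mrem/h
B: 8.00 × (2.10/5.40)² = 1.210 mrem/h
Total = 8.766 + 1.210 = 9.976 mrem/h.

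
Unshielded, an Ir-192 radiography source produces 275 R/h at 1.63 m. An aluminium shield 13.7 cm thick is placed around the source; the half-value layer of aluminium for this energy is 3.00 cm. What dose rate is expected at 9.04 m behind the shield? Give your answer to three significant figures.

Distance alone: (1.63/9.04)² = 0.03251, so 275 × 0.03251 = 8.940 R/h.
Shield: 13.7/3.00 = 4.567 half-value layers → attenuation 2^(−4.567) = 0.04219.
Combined: 8.940 × 0.04219 = 0.3772 R/h.

0.377 R/h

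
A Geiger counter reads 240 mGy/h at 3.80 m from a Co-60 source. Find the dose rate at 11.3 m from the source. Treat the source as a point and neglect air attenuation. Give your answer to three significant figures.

27.1 mGy/h

Using I₁d₁² = I₂d₂², the rate at 11.3 m is
240 × (3.80/11.3)² = 240 × 0.1131 = 27.14 mGy/h.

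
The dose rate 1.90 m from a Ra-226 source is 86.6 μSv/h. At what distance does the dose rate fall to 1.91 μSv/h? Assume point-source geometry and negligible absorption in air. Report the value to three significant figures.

12.8 m

Using I₁d₁² = I₂d₂², d₂ = d₁·√(I₁/I₂).
I₁/I₂ = 86.6/1.91 = 45.34, so d₂ = 1.90 × √45.34 = 12.79 m.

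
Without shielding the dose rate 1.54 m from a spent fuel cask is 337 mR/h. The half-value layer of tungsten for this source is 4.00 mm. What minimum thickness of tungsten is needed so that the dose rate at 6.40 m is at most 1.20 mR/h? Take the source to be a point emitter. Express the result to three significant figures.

16.1 mm

At 6.40 m, distance alone gives (1.54/6.40)² = 0.05790, so 337 × 0.05790 = 19.51 mR/h.
Further attenuation needed: 19.51/1.20 = 16.26.
n = log₂(16.26) = 4.023 half-value layers.
Thickness = 4.023 × 4.00 mm = 16.09 mm.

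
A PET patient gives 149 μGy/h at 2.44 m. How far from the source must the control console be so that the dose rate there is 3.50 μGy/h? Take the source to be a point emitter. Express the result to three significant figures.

15.9 m

Since intensity falls as 1/r², d₂ = d₁·√(I₁/I₂).
I₁/I₂ = 149/3.50 = 42.57, so d₂ = 2.44 × √42.57 = 15.92 m.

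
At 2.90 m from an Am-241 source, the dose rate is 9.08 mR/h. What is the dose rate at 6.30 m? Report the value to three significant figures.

1.92 mR/h

Applying the 1/r² law, the rate at 6.30 m is
9.08 × (2.90/6.30)² = 9.08 × 0.2119 = 1.924 mR/h.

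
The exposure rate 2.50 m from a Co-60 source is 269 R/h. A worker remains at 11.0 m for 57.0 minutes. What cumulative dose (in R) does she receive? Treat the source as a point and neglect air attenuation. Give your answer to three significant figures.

By the inverse-square law, rate at 11.0 m:
(2.50/11.0)² = 0.05165, so 269 × 0.05165 = 13.89 R/h.
Dose = rate × time = 13.89 R/h × 0.9500 h = 13.20 R.

13.2 R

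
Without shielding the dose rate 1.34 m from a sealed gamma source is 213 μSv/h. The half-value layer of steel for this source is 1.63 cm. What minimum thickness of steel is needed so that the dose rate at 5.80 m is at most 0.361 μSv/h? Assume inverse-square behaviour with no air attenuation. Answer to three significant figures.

At 5.80 m, distance alone gives 213 × (1.34/5.80)² = 213 × 0.05338 = 11.37 μSv/h.
Further attenuation needed: 11.37/0.361 = 31.50.
n = log₂(31.50) = 4.977 half-value layers.
Thickness = 4.977 × 1.63 cm = 8.113 cm.

8.11 cm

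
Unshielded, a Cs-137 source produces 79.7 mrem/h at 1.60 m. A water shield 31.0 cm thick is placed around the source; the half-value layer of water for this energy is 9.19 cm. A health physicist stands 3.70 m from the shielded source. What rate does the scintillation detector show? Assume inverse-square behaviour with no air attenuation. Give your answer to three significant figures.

1.44 mrem/h

Distance alone: (1.60/3.70)² = 0.1870, so 79.7 × 0.1870 = 14.90 mrem/h.
Shield: 31.0/9.19 = 3.373 half-value layers → attenuation 2^(−3.373) = 0.09652.
Combined: 14.90 × 0.09652 = 1.438 mrem/h.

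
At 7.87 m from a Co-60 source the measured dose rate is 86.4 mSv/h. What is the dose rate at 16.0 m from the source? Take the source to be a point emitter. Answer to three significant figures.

Intensity scales as (d₁/d₂)², so scaling from 7.87 m to 16.0 m:
86.4 × (7.87/16.0)² = 86.4 × 0.2419 = 20.90 mSv/h.

20.9 mSv/h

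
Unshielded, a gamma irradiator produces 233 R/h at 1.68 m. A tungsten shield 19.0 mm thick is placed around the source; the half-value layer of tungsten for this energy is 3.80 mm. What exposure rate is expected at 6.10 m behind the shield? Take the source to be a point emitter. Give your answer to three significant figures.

Distance alone: (1.68/6.10)² = 0.07585, so 233 × 0.07585 = 17.67 R/h.
Shield: 19.0/3.80 = 5.000 half-value layers → attenuation 2^(−5.000) = 0.03125.
Combined: 17.67 × 0.03125 = 0.5522 R/h.

0.552 R/h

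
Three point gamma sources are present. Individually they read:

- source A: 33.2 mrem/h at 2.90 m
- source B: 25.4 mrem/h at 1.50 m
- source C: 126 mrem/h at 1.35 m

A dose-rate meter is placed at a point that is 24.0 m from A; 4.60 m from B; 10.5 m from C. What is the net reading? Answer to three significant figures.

By superposition, sum each source's inverse-square contribution:
A: 33.2 × (2.90/24.0)² = 0.4847 mrem/h
B: 25.4 × (1.50/4.60)² = 2.701 mrem/h
C: 126 × (1.35/10.5)² = 2.083 mrem/h
Total = 0.4847 + 2.701 + 2.083 = 5.269 mrem/h.

5.27 mrem/h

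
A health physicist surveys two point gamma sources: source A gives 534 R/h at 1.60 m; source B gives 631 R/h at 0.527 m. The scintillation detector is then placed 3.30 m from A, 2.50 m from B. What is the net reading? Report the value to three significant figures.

Each source contributes Iᵢ·(dᵢ/rᵢ)²; contributions add.
A: 534 × (1.60/3.30)² = 125.5 R/h
B: 631 × (0.527/2.50)² = 28.04 R/h
Total = 125.5 + 28.04 = 153.5 R/h.

154 R/h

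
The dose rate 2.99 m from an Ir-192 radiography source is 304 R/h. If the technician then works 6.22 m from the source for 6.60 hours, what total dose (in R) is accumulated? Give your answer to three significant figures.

Since intensity falls as 1/r², rate at 6.22 m:
304 × (2.99/6.22)² = 304 × 0.2311 = 70.25 R/h.
Dose = rate × time = 70.25 R/h × 6.600 h = 463.6 R.

464 R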